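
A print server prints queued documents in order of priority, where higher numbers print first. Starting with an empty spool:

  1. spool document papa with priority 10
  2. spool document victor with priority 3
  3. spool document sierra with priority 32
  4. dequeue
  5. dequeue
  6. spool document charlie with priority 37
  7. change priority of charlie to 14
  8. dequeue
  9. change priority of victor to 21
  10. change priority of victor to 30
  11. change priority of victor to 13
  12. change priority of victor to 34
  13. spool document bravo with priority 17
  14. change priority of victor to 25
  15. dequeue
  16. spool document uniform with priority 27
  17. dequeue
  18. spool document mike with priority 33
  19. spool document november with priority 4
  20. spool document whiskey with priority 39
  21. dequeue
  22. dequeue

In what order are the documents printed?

add papa (priority 10) → {papa:10}
add victor (priority 3) → {papa:10, victor:3}
add sierra (priority 32) → {sierra:32, papa:10, victor:3}
dequeue → sierra; now {papa:10, victor:3}
dequeue → papa; now {victor:3}
add charlie (priority 37) → {charlie:37, victor:3}
update charlie to priority 14 → {charlie:14, victor:3}
dequeue → charlie; now {victor:3}
update victor to priority 21 → {victor:21}
update victor to priority 30 → {victor:30}
update victor to priority 13 → {victor:13}
update victor to priority 34 → {victor:34}
add bravo (priority 17) → {victor:34, bravo:17}
update victor to priority 25 → {victor:25, bravo:17}
dequeue → victor; now {bravo:17}
add uniform (priority 27) → {uniform:27, bravo:17}
dequeue → uniform; now {bravo:17}
add mike (priority 33) → {mike:33, bravo:17}
add november (priority 4) → {mike:33, bravo:17, november:4}
add whiskey (priority 39) → {whiskey:39, mike:33, bravo:17, november:4}
dequeue → whiskey; now {mike:33, bravo:17, november:4}
dequeue → mike; now {bravo:17, november:4}

sierra, papa, charlie, victor, uniform, whiskey, mike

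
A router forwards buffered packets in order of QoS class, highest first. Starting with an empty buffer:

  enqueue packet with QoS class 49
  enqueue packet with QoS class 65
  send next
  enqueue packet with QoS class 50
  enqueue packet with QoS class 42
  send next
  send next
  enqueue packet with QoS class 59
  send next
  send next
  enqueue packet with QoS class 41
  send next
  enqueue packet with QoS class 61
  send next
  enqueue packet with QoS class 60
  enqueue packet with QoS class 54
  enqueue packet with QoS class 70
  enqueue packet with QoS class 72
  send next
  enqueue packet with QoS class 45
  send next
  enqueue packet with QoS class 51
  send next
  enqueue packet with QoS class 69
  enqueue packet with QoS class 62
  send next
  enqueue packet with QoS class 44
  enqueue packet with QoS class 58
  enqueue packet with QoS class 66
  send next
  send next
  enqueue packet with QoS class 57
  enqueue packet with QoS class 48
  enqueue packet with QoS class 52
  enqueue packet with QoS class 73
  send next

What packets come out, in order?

65, 50, 49, 59, 42, 41, 61, 72, 70, 60, 69, 66, 62, 73

insert 49 → {49}
insert 65 → {65, 49}
send next → 65; now {49}
insert 50 → {50, 49}
insert 42 → {50, 49, 42}
send next → 50; now {49, 42}
send next → 49; now {42}
insert 59 → {59, 42}
send next → 59; now {42}
send next → 42; now {}
insert 41 → {41}
send next → 41; now {}
insert 61 → {61}
send next → 61; now {}
insert 60 → {60}
insert 54 → {60, 54}
insert 70 → {70, 60, 54}
insert 72 → {72, 70, 60, 54}
send next → 72; now {70, 60, 54}
insert 45 → {70, 60, 54, 45}
send next → 70; now {60, 54, 45}
insert 51 → {60, 54, 51, 45}
send next → 60; now {54, 51, 45}
insert 69 → {69, 54, 51, 45}
insert 62 → {69, 62, 54, 51, 45}
send next → 69; now {62, 54, 51, 45}
insert 44 → {62, 54, 51, 45, 44}
insert 58 → {62, 58, 54, 51, 45, 44}
insert 66 → {66, 62, 58, 54, 51, 45, 44}
send next → 66; now {62, 58, 54, 51, 45, 44}
send next → 62; now {58, 54, 51, 45, 44}
insert 57 → {58, 57, 54, 51, 45, 44}
insert 48 → {58, 57, 54, 51, 48, 45, 44}
insert 52 → {58, 57, 54, 52, 51, 48, 45, 44}
insert 73 → {73, 58, 57, 54, 52, 51, 48, 45, 44}
send next → 73; now {58, 57, 54, 52, 51, 48, 45, 44}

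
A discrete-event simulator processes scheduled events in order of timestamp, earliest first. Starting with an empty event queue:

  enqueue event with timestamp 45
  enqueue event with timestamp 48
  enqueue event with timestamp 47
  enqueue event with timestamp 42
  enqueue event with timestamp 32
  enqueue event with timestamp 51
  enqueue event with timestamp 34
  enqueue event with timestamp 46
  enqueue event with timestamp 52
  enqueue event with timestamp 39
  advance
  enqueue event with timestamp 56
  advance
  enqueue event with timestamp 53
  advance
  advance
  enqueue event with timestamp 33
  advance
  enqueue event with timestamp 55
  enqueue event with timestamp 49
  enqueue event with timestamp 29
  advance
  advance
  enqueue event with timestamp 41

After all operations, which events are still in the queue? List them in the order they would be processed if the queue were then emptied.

insert 45 → {45}
insert 48 → {45, 48}
insert 47 → {45, 47, 48}
insert 42 → {42, 45, 47, 48}
insert 32 → {32, 42, 45, 47, 48}
insert 51 → {32, 42, 45, 47, 48, 51}
insert 34 → {32, 34, 42, 45, 47, 48, 51}
insert 46 → {32, 34, 42, 45, 46, 47, 48, 51}
insert 52 → {32, 34, 42, 45, 46, 47, 48, 51, 52}
insert 39 → {32, 34, 39, 42, 45, 46, 47, 48, 51, 52}
advance → 32; now {34, 39, 42, 45, 46, 47, 48, 51, 52}
insert 56 → {34, 39, 42, 45, 46, 47, 48, 51, 52, 56}
advance → 34; now {39, 42, 45, 46, 47, 48, 51, 52, 56}
insert 53 → {39, 42, 45, 46, 47, 48, 51, 52, 53, 56}
advance → 39; now {42, 45, 46, 47, 48, 51, 52, 53, 56}
advance → 42; now {45, 46, 47, 48, 51, 52, 53, 56}
insert 33 → {33, 45, 46, 47, 48, 51, 52, 53, 56}
advance → 33; now {45, 46, 47, 48, 51, 52, 53, 56}
insert 55 → {45, 46, 47, 48, 51, 52, 53, 55, 56}
insert 49 → {45, 46, 47, 48, 49, 51, 52, 53, 55, 56}
insert 29 → {29, 45, 46, 47, 48, 49, 51, 52, 53, 55, 56}
advance → 29; now {45, 46, 47, 48, 49, 51, 52, 53, 55, 56}
advance → 45; now {46, 47, 48, 49, 51, 52, 53, 55, 56}
insert 41 → {41, 46, 47, 48, 49, 51, 52, 53, 55, 56}

41 → 46 → 47 → 48 → 49 → 51 → 52 → 53 → 55 → 56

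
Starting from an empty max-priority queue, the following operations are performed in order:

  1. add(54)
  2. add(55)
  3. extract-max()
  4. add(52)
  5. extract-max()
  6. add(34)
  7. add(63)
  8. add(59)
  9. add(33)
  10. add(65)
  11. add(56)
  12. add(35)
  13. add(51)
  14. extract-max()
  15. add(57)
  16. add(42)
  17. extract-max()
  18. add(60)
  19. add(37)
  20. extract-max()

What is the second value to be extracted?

54

insert 54 → {54}
insert 55 → {55, 54}
extract-max → 55; now {54}
insert 52 → {54, 52}
extract-max → 54; now {52}
insert 34 → {52, 34}
insert 63 → {63, 52, 34}
insert 59 → {63, 59, 52, 34}
insert 33 → {63, 59, 52, 34, 33}
insert 65 → {65, 63, 59, 52, 34, 33}
insert 56 → {65, 63, 59, 56, 52, 34, 33}
insert 35 → {65, 63, 59, 56, 52, 35, 34, 33}
insert 51 → {65, 63, 59, 56, 52, 51, 35, 34, 33}
extract-max → 65; now {63, 59, 56, 52, 51, 35, 34, 33}
insert 57 → {63, 59, 57, 56, 52, 51, 35, 34, 33}
insert 42 → {63, 59, 57, 56, 52, 51, 42, 35, 34, 33}
extract-max → 63; now {59, 57, 56, 52, 51, 42, 35, 34, 33}
insert 60 → {60, 59, 57, 56, 52, 51, 42, 35, 34, 33}
insert 37 → {60, 59, 57, 56, 52, 51, 42, 37, 35, 34, 33}
extract-max → 60; now {59, 57, 56, 52, 51, 42, 37, 35, 34, 33}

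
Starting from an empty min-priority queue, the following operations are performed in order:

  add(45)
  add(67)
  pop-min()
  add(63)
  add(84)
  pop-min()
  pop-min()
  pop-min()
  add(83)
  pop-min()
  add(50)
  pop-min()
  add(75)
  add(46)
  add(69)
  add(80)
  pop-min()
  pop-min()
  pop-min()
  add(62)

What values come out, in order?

insert 45 → {45}
insert 67 → {45, 67}
pop-min → 45; now {67}
insert 63 → {63, 67}
insert 84 → {63, 67, 84}
pop-min → 63; now {67, 84}
pop-min → 67; now {84}
pop-min → 84; now {}
insert 83 → {83}
pop-min → 83; now {}
insert 50 → {50}
pop-min → 50; now {}
insert 75 → {75}
insert 46 → {46, 75}
insert 69 → {46, 69, 75}
insert 80 → {46, 69, 75, 80}
pop-min → 46; now {69, 75, 80}
pop-min → 69; now {75, 80}
pop-min → 75; now {80}
insert 62 → {62, 80}

45, 63, 67, 84, 83, 50, 46, 69, 75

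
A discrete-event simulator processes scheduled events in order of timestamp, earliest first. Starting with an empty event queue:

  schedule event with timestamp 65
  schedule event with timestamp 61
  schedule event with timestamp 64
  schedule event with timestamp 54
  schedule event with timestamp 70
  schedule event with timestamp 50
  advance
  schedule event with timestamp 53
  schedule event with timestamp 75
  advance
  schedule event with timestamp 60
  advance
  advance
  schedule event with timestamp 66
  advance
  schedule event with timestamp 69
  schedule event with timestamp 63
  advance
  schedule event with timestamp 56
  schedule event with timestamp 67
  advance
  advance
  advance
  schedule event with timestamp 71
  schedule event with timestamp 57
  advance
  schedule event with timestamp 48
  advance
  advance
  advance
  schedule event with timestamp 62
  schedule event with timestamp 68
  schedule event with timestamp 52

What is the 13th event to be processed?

67

insert 65 → {65}
insert 61 → {61, 65}
insert 64 → {61, 64, 65}
insert 54 → {54, 61, 64, 65}
insert 70 → {54, 61, 64, 65, 70}
insert 50 → {50, 54, 61, 64, 65, 70}
advance → 50; now {54, 61, 64, 65, 70}
insert 53 → {53, 54, 61, 64, 65, 70}
insert 75 → {53, 54, 61, 64, 65, 70, 75}
advance → 53; now {54, 61, 64, 65, 70, 75}
insert 60 → {54, 60, 61, 64, 65, 70, 75}
advance → 54; now {60, 61, 64, 65, 70, 75}
advance → 60; now {61, 64, 65, 70, 75}
insert 66 → {61, 64, 65, 66, 70, 75}
advance → 61; now {64, 65, 66, 70, 75}
insert 69 → {64, 65, 66, 69, 70, 75}
insert 63 → {63, 64, 65, 66, 69, 70, 75}
advance → 63; now {64, 65, 66, 69, 70, 75}
insert 56 → {56, 64, 65, 66, 69, 70, 75}
insert 67 → {56, 64, 65, 66, 67, 69, 70, 75}
advance → 56; now {64, 65, 66, 67, 69, 70, 75}
advance → 64; now {65, 66, 67, 69, 70, 75}
advance → 65; now {66, 67, 69, 70, 75}
insert 71 → {66, 67, 69, 70, 71, 75}
insert 57 → {57, 66, 67, 69, 70, 71, 75}
advance → 57; now {66, 67, 69, 70, 71, 75}
insert 48 → {48, 66, 67, 69, 70, 71, 75}
advance → 48; now {66, 67, 69, 70, 71, 75}
advance → 66; now {67, 69, 70, 71, 75}
advance → 67; now {69, 70, 71, 75}
insert 62 → {62, 69, 70, 71, 75}
insert 68 → {62, 68, 69, 70, 71, 75}
insert 52 → {52, 62, 68, 69, 70, 71, 75}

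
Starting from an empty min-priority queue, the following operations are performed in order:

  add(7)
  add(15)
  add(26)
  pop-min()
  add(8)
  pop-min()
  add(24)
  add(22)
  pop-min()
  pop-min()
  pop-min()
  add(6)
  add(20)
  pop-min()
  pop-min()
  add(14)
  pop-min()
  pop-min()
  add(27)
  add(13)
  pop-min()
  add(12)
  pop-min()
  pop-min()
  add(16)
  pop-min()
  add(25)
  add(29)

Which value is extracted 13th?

16

insert 7 → {7}
insert 15 → {7, 15}
insert 26 → {7, 15, 26}
pop-min → 7; now {15, 26}
insert 8 → {8, 15, 26}
pop-min → 8; now {15, 26}
insert 24 → {15, 24, 26}
insert 22 → {15, 22, 24, 26}
pop-min → 15; now {22, 24, 26}
pop-min → 22; now {24, 26}
pop-min → 24; now {26}
insert 6 → {6, 26}
insert 20 → {6, 20, 26}
pop-min → 6; now {20, 26}
pop-min → 20; now {26}
insert 14 → {14, 26}
pop-min → 14; now {26}
pop-min → 26; now {}
insert 27 → {27}
insert 13 → {13, 27}
pop-min → 13; now {27}
insert 12 → {12, 27}
pop-min → 12; now {27}
pop-min → 27; now {}
insert 16 → {16}
pop-min → 16; now {}
insert 25 → {25}
insert 29 → {25, 29}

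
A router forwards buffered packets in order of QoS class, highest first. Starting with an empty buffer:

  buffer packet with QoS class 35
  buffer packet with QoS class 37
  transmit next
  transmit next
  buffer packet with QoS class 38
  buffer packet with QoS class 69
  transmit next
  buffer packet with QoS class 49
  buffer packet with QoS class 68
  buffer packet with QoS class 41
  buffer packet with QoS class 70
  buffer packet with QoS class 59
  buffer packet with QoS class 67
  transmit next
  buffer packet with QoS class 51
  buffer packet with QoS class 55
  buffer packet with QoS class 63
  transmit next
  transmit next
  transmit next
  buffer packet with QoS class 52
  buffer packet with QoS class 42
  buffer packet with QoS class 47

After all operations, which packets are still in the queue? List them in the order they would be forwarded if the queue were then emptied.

insert 35 → {35}
insert 37 → {37, 35}
transmit next → 37; now {35}
transmit next → 35; now {}
insert 38 → {38}
insert 69 → {69, 38}
transmit next → 69; now {38}
insert 49 → {49, 38}
insert 68 → {68, 49, 38}
insert 41 → {68, 49, 41, 38}
insert 70 → {70, 68, 49, 41, 38}
insert 59 → {70, 68, 59, 49, 41, 38}
insert 67 → {70, 68, 67, 59, 49, 41, 38}
transmit next → 70; now {68, 67, 59, 49, 41, 38}
insert 51 → {68, 67, 59, 51, 49, 41, 38}
insert 55 → {68, 67, 59, 55, 51, 49, 41, 38}
insert 63 → {68, 67, 63, 59, 55, 51, 49, 41, 38}
transmit next → 68; now {67, 63, 59, 55, 51, 49, 41, 38}
transmit next → 67; now {63, 59, 55, 51, 49, 41, 38}
transmit next → 63; now {59, 55, 51, 49, 41, 38}
insert 52 → {59, 55, 52, 51, 49, 41, 38}
insert 42 → {59, 55, 52, 51, 49, 42, 41, 38}
insert 47 → {59, 55, 52, 51, 49, 47, 42, 41, 38}

[59, 55, 52, 51, 49, 47, 42, 41, 38]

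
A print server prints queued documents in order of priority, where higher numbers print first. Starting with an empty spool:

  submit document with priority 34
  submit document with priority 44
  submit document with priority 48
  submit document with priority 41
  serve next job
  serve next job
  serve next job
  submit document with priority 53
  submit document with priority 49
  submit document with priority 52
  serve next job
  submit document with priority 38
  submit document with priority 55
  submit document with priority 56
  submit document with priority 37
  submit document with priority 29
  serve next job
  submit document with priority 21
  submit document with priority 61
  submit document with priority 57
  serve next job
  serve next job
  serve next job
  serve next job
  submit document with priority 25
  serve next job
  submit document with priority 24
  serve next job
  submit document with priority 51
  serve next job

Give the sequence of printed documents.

48, 44, 41, 53, 56, 61, 57, 55, 52, 49, 38, 51

insert 34 → {34}
insert 44 → {44, 34}
insert 48 → {48, 44, 34}
insert 41 → {48, 44, 41, 34}
serve next job → 48; now {44, 41, 34}
serve next job → 44; now {41, 34}
serve next job → 41; now {34}
insert 53 → {53, 34}
insert 49 → {53, 49, 34}
insert 52 → {53, 52, 49, 34}
serve next job → 53; now {52, 49, 34}
insert 38 → {52, 49, 38, 34}
insert 55 → {55, 52, 49, 38, 34}
insert 56 → {56, 55, 52, 49, 38, 34}
insert 37 → {56, 55, 52, 49, 38, 37, 34}
insert 29 → {56, 55, 52, 49, 38, 37, 34, 29}
serve next job → 56; now {55, 52, 49, 38, 37, 34, 29}
insert 21 → {55, 52, 49, 38, 37, 34, 29, 21}
insert 61 → {61, 55, 52, 49, 38, 37, 34, 29, 21}
insert 57 → {61, 57, 55, 52, 49, 38, 37, 34, 29, 21}
serve next job → 61; now {57, 55, 52, 49, 38, 37, 34, 29, 21}
serve next job → 57; now {55, 52, 49, 38, 37, 34, 29, 21}
serve next job → 55; now {52, 49, 38, 37, 34, 29, 21}
serve next job → 52; now {49, 38, 37, 34, 29, 21}
insert 25 → {49, 38, 37, 34, 29, 25, 21}
serve next job → 49; now {38, 37, 34, 29, 25, 21}
insert 24 → {38, 37, 34, 29, 25, 24, 21}
serve next job → 38; now {37, 34, 29, 25, 24, 21}
insert 51 → {51, 37, 34, 29, 25, 24, 21}
serve next job → 51; now {37, 34, 29, 25, 24, 21}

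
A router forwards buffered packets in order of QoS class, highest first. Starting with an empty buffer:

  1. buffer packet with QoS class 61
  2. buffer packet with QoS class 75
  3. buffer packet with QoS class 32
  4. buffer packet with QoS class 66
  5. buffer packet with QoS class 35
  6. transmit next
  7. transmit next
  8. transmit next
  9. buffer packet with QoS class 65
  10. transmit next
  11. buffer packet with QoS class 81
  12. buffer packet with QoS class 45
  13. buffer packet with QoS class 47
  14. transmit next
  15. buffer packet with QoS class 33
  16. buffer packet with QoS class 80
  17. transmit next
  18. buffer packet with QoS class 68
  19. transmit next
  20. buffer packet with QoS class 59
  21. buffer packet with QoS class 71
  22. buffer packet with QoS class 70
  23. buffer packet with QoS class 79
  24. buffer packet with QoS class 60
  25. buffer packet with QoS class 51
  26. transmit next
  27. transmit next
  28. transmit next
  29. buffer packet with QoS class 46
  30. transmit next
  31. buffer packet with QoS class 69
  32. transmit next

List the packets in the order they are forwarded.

75 → 66 → 61 → 65 → 81 → 80 → 68 → 79 → 71 → 70 → 60 → 69

insert 61 → {61}
insert 75 → {75, 61}
insert 32 → {75, 61, 32}
insert 66 → {75, 66, 61, 32}
insert 35 → {75, 66, 61, 35, 32}
transmit next → 75; now {66, 61, 35, 32}
transmit next → 66; now {61, 35, 32}
transmit next → 61; now {35, 32}
insert 65 → {65, 35, 32}
transmit next → 65; now {35, 32}
insert 81 → {81, 35, 32}
insert 45 → {81, 45, 35, 32}
insert 47 → {81, 47, 45, 35, 32}
transmit next → 81; now {47, 45, 35, 32}
insert 33 → {47, 45, 35, 33, 32}
insert 80 → {80, 47, 45, 35, 33, 32}
transmit next → 80; now {47, 45, 35, 33, 32}
insert 68 → {68, 47, 45, 35, 33, 32}
transmit next → 68; now {47, 45, 35, 33, 32}
insert 59 → {59, 47, 45, 35, 33, 32}
insert 71 → {71, 59, 47, 45, 35, 33, 32}
insert 70 → {71, 70, 59, 47, 45, 35, 33, 32}
insert 79 → {79, 71, 70, 59, 47, 45, 35, 33, 32}
insert 60 → {79, 71, 70, 60, 59, 47, 45, 35, 33, 32}
insert 51 → {79, 71, 70, 60, 59, 51, 47, 45, 35, 33, 32}
transmit next → 79; now {71, 70, 60, 59, 51, 47, 45, 35, 33, 32}
transmit next → 71; now {70, 60, 59, 51, 47, 45, 35, 33, 32}
transmit next → 70; now {60, 59, 51, 47, 45, 35, 33, 32}
insert 46 → {60, 59, 51, 47, 46, 45, 35, 33, 32}
transmit next → 60; now {59, 51, 47, 46, 45, 35, 33, 32}
insert 69 → {69, 59, 51, 47, 46, 45, 35, 33, 32}
transmit next → 69; now {59, 51, 47, 46, 45, 35, 33, 32}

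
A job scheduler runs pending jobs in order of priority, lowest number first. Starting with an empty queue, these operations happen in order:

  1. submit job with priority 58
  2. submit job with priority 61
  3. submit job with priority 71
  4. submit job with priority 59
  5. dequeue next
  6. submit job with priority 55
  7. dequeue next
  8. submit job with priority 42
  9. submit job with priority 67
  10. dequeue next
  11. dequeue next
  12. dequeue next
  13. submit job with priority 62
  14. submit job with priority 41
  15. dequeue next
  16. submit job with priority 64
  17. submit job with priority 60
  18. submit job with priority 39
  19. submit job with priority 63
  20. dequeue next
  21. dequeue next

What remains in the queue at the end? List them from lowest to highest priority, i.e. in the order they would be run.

insert 58 → {58}
insert 61 → {58, 61}
insert 71 → {58, 61, 71}
insert 59 → {58, 59, 61, 71}
dequeue next → 58; now {59, 61, 71}
insert 55 → {55, 59, 61, 71}
dequeue next → 55; now {59, 61, 71}
insert 42 → {42, 59, 61, 71}
insert 67 → {42, 59, 61, 67, 71}
dequeue next → 42; now {59, 61, 67, 71}
dequeue next → 59; now {61, 67, 71}
dequeue next → 61; now {67, 71}
insert 62 → {62, 67, 71}
insert 41 → {41, 62, 67, 71}
dequeue next → 41; now {62, 67, 71}
insert 64 → {62, 64, 67, 71}
insert 60 → {60, 62, 64, 67, 71}
insert 39 → {39, 60, 62, 64, 67, 71}
insert 63 → {39, 60, 62, 63, 64, 67, 71}
dequeue next → 39; now {60, 62, 63, 64, 67, 71}
dequeue next → 60; now {62, 63, 64, 67, 71}

62, 63, 64, 67, 71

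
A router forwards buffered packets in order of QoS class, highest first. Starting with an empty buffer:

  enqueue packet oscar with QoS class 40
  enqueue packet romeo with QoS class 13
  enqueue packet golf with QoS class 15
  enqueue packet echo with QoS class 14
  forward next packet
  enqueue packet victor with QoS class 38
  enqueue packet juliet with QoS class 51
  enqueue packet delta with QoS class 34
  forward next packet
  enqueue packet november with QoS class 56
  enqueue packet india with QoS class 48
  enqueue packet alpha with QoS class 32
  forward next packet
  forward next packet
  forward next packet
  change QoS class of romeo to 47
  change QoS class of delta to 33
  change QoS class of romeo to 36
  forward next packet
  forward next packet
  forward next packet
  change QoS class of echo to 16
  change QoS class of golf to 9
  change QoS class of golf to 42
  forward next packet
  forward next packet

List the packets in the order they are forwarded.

add oscar (QoS class 40) → {oscar:40}
add romeo (QoS class 13) → {oscar:40, romeo:13}
add golf (QoS class 15) → {oscar:40, golf:15, romeo:13}
add echo (QoS class 14) → {oscar:40, golf:15, echo:14, romeo:13}
forward next packet → oscar; now {golf:15, echo:14, romeo:13}
add victor (QoS class 38) → {victor:38, golf:15, echo:14, romeo:13}
add juliet (QoS class 51) → {juliet:51, victor:38, golf:15, echo:14, romeo:13}
add delta (QoS class 34) → {juliet:51, victor:38, delta:34, golf:15, echo:14, romeo:13}
forward next packet → juliet; now {victor:38, delta:34, golf:15, echo:14, romeo:13}
add november (QoS class 56) → {november:56, victor:38, delta:34, golf:15, echo:14, romeo:13}
add india (QoS class 48) → {november:56, india:48, victor:38, delta:34, golf:15, echo:14, romeo:13}
add alpha (QoS class 32) → {november:56, india:48, victor:38, delta:34, alpha:32, golf:15, echo:14, romeo:13}
forward next packet → november; now {india:48, victor:38, delta:34, alpha:32, golf:15, echo:14, romeo:13}
forward next packet → india; now {victor:38, delta:34, alpha:32, golf:15, echo:14, romeo:13}
forward next packet → victor; now {delta:34, alpha:32, golf:15, echo:14, romeo:13}
update romeo to QoS class 47 → {romeo:47, delta:34, alpha:32, golf:15, echo:14}
update delta to QoS class 33 → {romeo:47, delta:33, alpha:32, golf:15, echo:14}
update romeo to QoS class 36 → {romeo:36, delta:33, alpha:32, golf:15, echo:14}
forward next packet → romeo; now {delta:33, alpha:32, golf:15, echo:14}
forward next packet → delta; now {alpha:32, golf:15, echo:14}
forward next packet → alpha; now {golf:15, echo:14}
update echo to QoS class 16 → {echo:16, golf:15}
update golf to QoS class 9 → {echo:16, golf:9}
update golf to QoS class 42 → {golf:42, echo:16}
forward next packet → golf; now {echo:16}
forward next packet → echo; now {}

[oscar, juliet, november, india, victor, romeo, delta, alpha, golf, echo]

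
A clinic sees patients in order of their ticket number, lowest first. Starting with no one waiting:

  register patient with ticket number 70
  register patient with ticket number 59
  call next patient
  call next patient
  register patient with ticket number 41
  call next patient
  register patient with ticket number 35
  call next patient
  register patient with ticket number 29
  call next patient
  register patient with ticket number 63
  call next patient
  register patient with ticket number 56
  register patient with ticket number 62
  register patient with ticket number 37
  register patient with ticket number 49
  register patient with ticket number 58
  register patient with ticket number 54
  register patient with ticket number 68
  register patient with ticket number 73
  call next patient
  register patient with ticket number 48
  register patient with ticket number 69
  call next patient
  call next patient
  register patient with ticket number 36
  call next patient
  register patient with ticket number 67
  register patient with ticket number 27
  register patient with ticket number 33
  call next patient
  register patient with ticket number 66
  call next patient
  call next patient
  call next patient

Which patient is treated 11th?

insert 70 → {70}
insert 59 → {59, 70}
call next patient → 59; now {70}
call next patient → 70; now {}
insert 41 → {41}
call next patient → 41; now {}
insert 35 → {35}
call next patient → 35; now {}
insert 29 → {29}
call next patient → 29; now {}
insert 63 → {63}
call next patient → 63; now {}
insert 56 → {56}
insert 62 → {56, 62}
insert 37 → {37, 56, 62}
insert 49 → {37, 49, 56, 62}
insert 58 → {37, 49, 56, 58, 62}
insert 54 → {37, 49, 54, 56, 58, 62}
insert 68 → {37, 49, 54, 56, 58, 62, 68}
insert 73 → {37, 49, 54, 56, 58, 62, 68, 73}
call next patient → 37; now {49, 54, 56, 58, 62, 68, 73}
insert 48 → {48, 49, 54, 56, 58, 62, 68, 73}
insert 69 → {48, 49, 54, 56, 58, 62, 68, 69, 73}
call next patient → 48; now {49, 54, 56, 58, 62, 68, 69, 73}
call next patient → 49; now {54, 56, 58, 62, 68, 69, 73}
insert 36 → {36, 54, 56, 58, 62, 68, 69, 73}
call next patient → 36; now {54, 56, 58, 62, 68, 69, 73}
insert 67 → {54, 56, 58, 62, 67, 68, 69, 73}
insert 27 → {27, 54, 56, 58, 62, 67, 68, 69, 73}
insert 33 → {27, 33, 54, 56, 58, 62, 67, 68, 69, 73}
call next patient → 27; now {33, 54, 56, 58, 62, 67, 68, 69, 73}
insert 66 → {33, 54, 56, 58, 62, 66, 67, 68, 69, 73}
call next patient → 33; now {54, 56, 58, 62, 66, 67, 68, 69, 73}
call next patient → 54; now {56, 58, 62, 66, 67, 68, 69, 73}
call next patient → 56; now {58, 62, 66, 67, 68, 69, 73}

27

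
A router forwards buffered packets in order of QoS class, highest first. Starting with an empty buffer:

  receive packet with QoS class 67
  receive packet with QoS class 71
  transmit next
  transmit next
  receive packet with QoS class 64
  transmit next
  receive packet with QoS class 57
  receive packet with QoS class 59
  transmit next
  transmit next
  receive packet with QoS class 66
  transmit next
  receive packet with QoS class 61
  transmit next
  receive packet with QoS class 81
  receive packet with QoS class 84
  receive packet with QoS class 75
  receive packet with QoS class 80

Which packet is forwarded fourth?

59

insert 67 → {67}
insert 71 → {71, 67}
transmit next → 71; now {67}
transmit next → 67; now {}
insert 64 → {64}
transmit next → 64; now {}
insert 57 → {57}
insert 59 → {59, 57}
transmit next → 59; now {57}
transmit next → 57; now {}
insert 66 → {66}
transmit next → 66; now {}
insert 61 → {61}
transmit next → 61; now {}
insert 81 → {81}
insert 84 → {84, 81}
insert 75 → {84, 81, 75}
insert 80 → {84, 81, 80, 75}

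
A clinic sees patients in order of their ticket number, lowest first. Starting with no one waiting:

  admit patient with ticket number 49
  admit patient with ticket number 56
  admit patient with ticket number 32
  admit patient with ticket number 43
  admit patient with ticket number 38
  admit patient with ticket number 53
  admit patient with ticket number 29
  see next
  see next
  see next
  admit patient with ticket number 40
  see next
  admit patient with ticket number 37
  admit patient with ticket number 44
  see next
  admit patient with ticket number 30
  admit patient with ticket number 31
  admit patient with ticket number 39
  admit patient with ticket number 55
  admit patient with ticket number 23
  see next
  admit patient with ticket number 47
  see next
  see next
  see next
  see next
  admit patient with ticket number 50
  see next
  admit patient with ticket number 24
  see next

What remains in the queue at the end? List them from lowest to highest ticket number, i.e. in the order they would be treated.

47 → 49 → 50 → 53 → 55 → 56

insert 49 → {49}
insert 56 → {49, 56}
insert 32 → {32, 49, 56}
insert 43 → {32, 43, 49, 56}
insert 38 → {32, 38, 43, 49, 56}
insert 53 → {32, 38, 43, 49, 53, 56}
insert 29 → {29, 32, 38, 43, 49, 53, 56}
see next → 29; now {32, 38, 43, 49, 53, 56}
see next → 32; now {38, 43, 49, 53, 56}
see next → 38; now {43, 49, 53, 56}
insert 40 → {40, 43, 49, 53, 56}
see next → 40; now {43, 49, 53, 56}
insert 37 → {37, 43, 49, 53, 56}
insert 44 → {37, 43, 44, 49, 53, 56}
see next → 37; now {43, 44, 49, 53, 56}
insert 30 → {30, 43, 44, 49, 53, 56}
insert 31 → {30, 31, 43, 44, 49, 53, 56}
insert 39 → {30, 31, 39, 43, 44, 49, 53, 56}
insert 55 → {30, 31, 39, 43, 44, 49, 53, 55, 56}
insert 23 → {23, 30, 31, 39, 43, 44, 49, 53, 55, 56}
see next → 23; now {30, 31, 39, 43, 44, 49, 53, 55, 56}
insert 47 → {30, 31, 39, 43, 44, 47, 49, 53, 55, 56}
see next → 30; now {31, 39, 43, 44, 47, 49, 53, 55, 56}
see next → 31; now {39, 43, 44, 47, 49, 53, 55, 56}
see next → 39; now {43, 44, 47, 49, 53, 55, 56}
see next → 43; now {44, 47, 49, 53, 55, 56}
insert 50 → {44, 47, 49, 50, 53, 55, 56}
see next → 44; now {47, 49, 50, 53, 55, 56}
insert 24 → {24, 47, 49, 50, 53, 55, 56}
see next → 24; now {47, 49, 50, 53, 55, 56}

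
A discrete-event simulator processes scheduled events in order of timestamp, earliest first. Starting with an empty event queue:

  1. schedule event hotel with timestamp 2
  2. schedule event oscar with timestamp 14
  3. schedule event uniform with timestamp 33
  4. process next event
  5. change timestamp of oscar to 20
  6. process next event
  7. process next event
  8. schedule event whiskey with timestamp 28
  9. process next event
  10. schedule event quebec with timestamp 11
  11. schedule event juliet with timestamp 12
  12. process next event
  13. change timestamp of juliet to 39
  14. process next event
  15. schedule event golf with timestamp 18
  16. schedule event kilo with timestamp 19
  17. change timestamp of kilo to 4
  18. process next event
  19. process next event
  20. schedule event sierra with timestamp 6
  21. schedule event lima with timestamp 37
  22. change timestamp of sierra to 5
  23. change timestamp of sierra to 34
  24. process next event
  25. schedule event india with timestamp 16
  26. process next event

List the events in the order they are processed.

hotel, oscar, uniform, whiskey, quebec, juliet, kilo, golf, sierra, india

add hotel (timestamp 2) → {hotel:2}
add oscar (timestamp 14) → {hotel:2, oscar:14}
add uniform (timestamp 33) → {hotel:2, oscar:14, uniform:33}
process next event → hotel; now {oscar:14, uniform:33}
update oscar to timestamp 20 → {oscar:20, uniform:33}
process next event → oscar; now {uniform:33}
process next event → uniform; now {}
add whiskey (timestamp 28) → {whiskey:28}
process next event → whiskey; now {}
add quebec (timestamp 11) → {quebec:11}
add juliet (timestamp 12) → {quebec:11, juliet:12}
process next event → quebec; now {juliet:12}
update juliet to timestamp 39 → {juliet:39}
process next event → juliet; now {}
add golf (timestamp 18) → {golf:18}
add kilo (timestamp 19) → {golf:18, kilo:19}
update kilo to timestamp 4 → {kilo:4, golf:18}
process next event → kilo; now {golf:18}
process next event → golf; now {}
add sierra (timestamp 6) → {sierra:6}
add lima (timestamp 37) → {sierra:6, lima:37}
update sierra to timestamp 5 → {sierra:5, lima:37}
update sierra to timestamp 34 → {sierra:34, lima:37}
process next event → sierra; now {lima:37}
add india (timestamp 16) → {india:16, lima:37}
process next event → india; now {lima:37}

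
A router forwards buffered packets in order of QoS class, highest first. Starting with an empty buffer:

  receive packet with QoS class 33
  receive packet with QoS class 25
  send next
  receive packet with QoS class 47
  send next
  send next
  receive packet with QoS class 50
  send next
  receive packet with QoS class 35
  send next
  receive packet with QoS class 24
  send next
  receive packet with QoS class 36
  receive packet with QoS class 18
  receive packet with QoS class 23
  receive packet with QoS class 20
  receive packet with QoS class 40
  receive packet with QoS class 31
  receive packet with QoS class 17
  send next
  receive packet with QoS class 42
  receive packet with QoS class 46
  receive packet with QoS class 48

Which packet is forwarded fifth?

insert 33 → {33}
insert 25 → {33, 25}
send next → 33; now {25}
insert 47 → {47, 25}
send next → 47; now {25}
send next → 25; now {}
insert 50 → {50}
send next → 50; now {}
insert 35 → {35}
send next → 35; now {}
insert 24 → {24}
send next → 24; now {}
insert 36 → {36}
insert 18 → {36, 18}
insert 23 → {36, 23, 18}
insert 20 → {36, 23, 20, 18}
insert 40 → {40, 36, 23, 20, 18}
insert 31 → {40, 36, 31, 23, 20, 18}
insert 17 → {40, 36, 31, 23, 20, 18, 17}
send next → 40; now {36, 31, 23, 20, 18, 17}
insert 42 → {42, 36, 31, 23, 20, 18, 17}
insert 46 → {46, 42, 36, 31, 23, 20, 18, 17}
insert 48 → {48, 46, 42, 36, 31, 23, 20, 18, 17}

35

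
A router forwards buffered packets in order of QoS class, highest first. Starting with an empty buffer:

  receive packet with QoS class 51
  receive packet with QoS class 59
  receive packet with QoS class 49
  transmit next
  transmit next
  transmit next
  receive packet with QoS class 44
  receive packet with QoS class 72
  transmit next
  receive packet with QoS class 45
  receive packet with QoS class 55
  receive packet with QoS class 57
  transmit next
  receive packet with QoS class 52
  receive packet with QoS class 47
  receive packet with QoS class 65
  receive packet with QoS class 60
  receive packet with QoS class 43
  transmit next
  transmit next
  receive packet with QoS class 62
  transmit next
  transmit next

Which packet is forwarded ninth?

insert 51 → {51}
insert 59 → {59, 51}
insert 49 → {59, 51, 49}
transmit next → 59; now {51, 49}
transmit next → 51; now {49}
transmit next → 49; now {}
insert 44 → {44}
insert 72 → {72, 44}
transmit next → 72; now {44}
insert 45 → {45, 44}
insert 55 → {55, 45, 44}
insert 57 → {57, 55, 45, 44}
transmit next → 57; now {55, 45, 44}
insert 52 → {55, 52, 45, 44}
insert 47 → {55, 52, 47, 45, 44}
insert 65 → {65, 55, 52, 47, 45, 44}
insert 60 → {65, 60, 55, 52, 47, 45, 44}
insert 43 → {65, 60, 55, 52, 47, 45, 44, 43}
transmit next → 65; now {60, 55, 52, 47, 45, 44, 43}
transmit next → 60; now {55, 52, 47, 45, 44, 43}
insert 62 → {62, 55, 52, 47, 45, 44, 43}
transmit next → 62; now {55, 52, 47, 45, 44, 43}
transmit next → 55; now {52, 47, 45, 44, 43}

55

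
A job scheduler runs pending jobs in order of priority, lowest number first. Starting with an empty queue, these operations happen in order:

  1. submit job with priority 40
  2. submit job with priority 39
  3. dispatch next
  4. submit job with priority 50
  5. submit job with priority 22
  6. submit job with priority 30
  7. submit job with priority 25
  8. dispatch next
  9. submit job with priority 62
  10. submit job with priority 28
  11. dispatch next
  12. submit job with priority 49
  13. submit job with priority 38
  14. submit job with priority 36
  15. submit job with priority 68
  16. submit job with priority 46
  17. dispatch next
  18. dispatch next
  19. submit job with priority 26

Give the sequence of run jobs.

[39, 22, 25, 28, 30]

insert 40 → {40}
insert 39 → {39, 40}
dispatch next → 39; now {40}
insert 50 → {40, 50}
insert 22 → {22, 40, 50}
insert 30 → {22, 30, 40, 50}
insert 25 → {22, 25, 30, 40, 50}
dispatch next → 22; now {25, 30, 40, 50}
insert 62 → {25, 30, 40, 50, 62}
insert 28 → {25, 28, 30, 40, 50, 62}
dispatch next → 25; now {28, 30, 40, 50, 62}
insert 49 → {28, 30, 40, 49, 50, 62}
insert 38 → {28, 30, 38, 40, 49, 50, 62}
insert 36 → {28, 30, 36, 38, 40, 49, 50, 62}
insert 68 → {28, 30, 36, 38, 40, 49, 50, 62, 68}
insert 46 → {28, 30, 36, 38, 40, 46, 49, 50, 62, 68}
dispatch next → 28; now {30, 36, 38, 40, 46, 49, 50, 62, 68}
dispatch next → 30; now {36, 38, 40, 46, 49, 50, 62, 68}
insert 26 → {26, 36, 38, 40, 46, 49, 50, 62, 68}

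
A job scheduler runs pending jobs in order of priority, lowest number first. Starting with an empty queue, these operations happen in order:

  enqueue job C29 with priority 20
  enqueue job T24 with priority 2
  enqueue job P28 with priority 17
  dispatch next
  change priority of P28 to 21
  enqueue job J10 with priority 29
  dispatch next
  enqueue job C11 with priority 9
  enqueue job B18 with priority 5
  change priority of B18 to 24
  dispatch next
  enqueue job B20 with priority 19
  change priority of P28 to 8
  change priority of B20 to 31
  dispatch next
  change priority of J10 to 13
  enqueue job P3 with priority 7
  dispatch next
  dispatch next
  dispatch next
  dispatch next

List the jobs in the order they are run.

T24, C29, C11, P28, P3, J10, B18, B20

add C29 (priority 20) → {C29:20}
add T24 (priority 2) → {T24:2, C29:20}
add P28 (priority 17) → {T24:2, P28:17, C29:20}
dispatch next → T24; now {P28:17, C29:20}
update P28 to priority 21 → {C29:20, P28:21}
add J10 (priority 29) → {C29:20, P28:21, J10:29}
dispatch next → C29; now {P28:21, J10:29}
add C11 (priority 9) → {C11:9, P28:21, J10:29}
add B18 (priority 5) → {B18:5, C11:9, P28:21, J10:29}
update B18 to priority 24 → {C11:9, P28:21, B18:24, J10:29}
dispatch next → C11; now {P28:21, B18:24, J10:29}
add B20 (priority 19) → {B20:19, P28:21, B18:24, J10:29}
update P28 to priority 8 → {P28:8, B20:19, B18:24, J10:29}
update B20 to priority 31 → {P28:8, B18:24, J10:29, B20:31}
dispatch next → P28; now {B18:24, J10:29, B20:31}
update J10 to priority 13 → {J10:13, B18:24, B20:31}
add P3 (priority 7) → {P3:7, J10:13, B18:24, B20:31}
dispatch next → P3; now {J10:13, B18:24, B20:31}
dispatch next → J10; now {B18:24, B20:31}
dispatch next → B18; now {B20:31}
dispatch next → B20; now {}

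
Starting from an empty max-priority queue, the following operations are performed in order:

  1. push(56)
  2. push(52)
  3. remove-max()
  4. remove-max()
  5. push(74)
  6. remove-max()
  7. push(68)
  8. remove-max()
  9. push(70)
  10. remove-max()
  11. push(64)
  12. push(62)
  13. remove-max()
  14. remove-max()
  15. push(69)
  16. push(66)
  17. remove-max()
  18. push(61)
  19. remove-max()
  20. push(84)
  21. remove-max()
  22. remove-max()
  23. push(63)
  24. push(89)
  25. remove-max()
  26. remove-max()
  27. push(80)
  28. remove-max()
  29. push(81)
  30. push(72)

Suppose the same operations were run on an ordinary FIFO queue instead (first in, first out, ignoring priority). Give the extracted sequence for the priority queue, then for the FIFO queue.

priority queue: [56, 52, 74, 68, 70, 64, 62, 69, 66, 84, 61, 89, 63, 80]; FIFO queue: 56, 52, 74, 68, 70, 64, 62, 69, 66, 61, 84, 63, 89, 80

insert 56 → {56}
insert 52 → {56, 52}
remove-max → 56; now {52}
remove-max → 52; now {}
insert 74 → {74}
remove-max → 74; now {}
insert 68 → {68}
remove-max → 68; now {}
insert 70 → {70}
remove-max → 70; now {}
insert 64 → {64}
insert 62 → {64, 62}
remove-max → 64; now {62}
remove-max → 62; now {}
insert 69 → {69}
insert 66 → {69, 66}
remove-max → 69; now {66}
insert 61 → {66, 61}
remove-max → 66; now {61}
insert 84 → {84, 61}
remove-max → 84; now {61}
remove-max → 61; now {}
insert 63 → {63}
insert 89 → {89, 63}
remove-max → 89; now {63}
remove-max → 63; now {}
insert 80 → {80}
remove-max → 80; now {}
insert 81 → {81}
insert 72 → {81, 72}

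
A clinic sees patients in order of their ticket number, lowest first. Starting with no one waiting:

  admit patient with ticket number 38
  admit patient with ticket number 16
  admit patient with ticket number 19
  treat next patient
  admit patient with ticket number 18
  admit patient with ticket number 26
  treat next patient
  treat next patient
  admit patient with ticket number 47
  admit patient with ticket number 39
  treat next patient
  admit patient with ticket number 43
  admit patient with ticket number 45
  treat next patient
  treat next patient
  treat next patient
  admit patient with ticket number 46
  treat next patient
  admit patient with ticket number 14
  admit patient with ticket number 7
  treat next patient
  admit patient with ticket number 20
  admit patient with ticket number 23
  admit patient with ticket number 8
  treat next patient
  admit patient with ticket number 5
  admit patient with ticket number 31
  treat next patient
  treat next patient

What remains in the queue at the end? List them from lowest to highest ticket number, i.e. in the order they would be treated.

[20, 23, 31, 46, 47]

insert 38 → {38}
insert 16 → {16, 38}
insert 19 → {16, 19, 38}
treat next patient → 16; now {19, 38}
insert 18 → {18, 19, 38}
insert 26 → {18, 19, 26, 38}
treat next patient → 18; now {19, 26, 38}
treat next patient → 19; now {26, 38}
insert 47 → {26, 38, 47}
insert 39 → {26, 38, 39, 47}
treat next patient → 26; now {38, 39, 47}
insert 43 → {38, 39, 43, 47}
insert 45 → {38, 39, 43, 45, 47}
treat next patient → 38; now {39, 43, 45, 47}
treat next patient → 39; now {43, 45, 47}
treat next patient → 43; now {45, 47}
insert 46 → {45, 46, 47}
treat next patient → 45; now {46, 47}
insert 14 → {14, 46, 47}
insert 7 → {7, 14, 46, 47}
treat next patient → 7; now {14, 46, 47}
insert 20 → {14, 20, 46, 47}
insert 23 → {14, 20, 23, 46, 47}
insert 8 → {8, 14, 20, 23, 46, 47}
treat next patient → 8; now {14, 20, 23, 46, 47}
insert 5 → {5, 14, 20, 23, 46, 47}
insert 31 → {5, 14, 20, 23, 31, 46, 47}
treat next patient → 5; now {14, 20, 23, 31, 46, 47}
treat next patient → 14; now {20, 23, 31, 46, 47}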